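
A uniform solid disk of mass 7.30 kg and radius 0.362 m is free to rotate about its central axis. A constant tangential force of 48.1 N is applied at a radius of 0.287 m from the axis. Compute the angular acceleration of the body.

I = ½MR² = (1/2)(7.30)(0.362)² = 0.4783 kg·m².
τ = F·r = (48.1)(0.287) = 13.80 N·m.
From τ = Iα: α = 13.80/0.4783 = 28.86 rad/s².

α ≈ 28.9 rad/s²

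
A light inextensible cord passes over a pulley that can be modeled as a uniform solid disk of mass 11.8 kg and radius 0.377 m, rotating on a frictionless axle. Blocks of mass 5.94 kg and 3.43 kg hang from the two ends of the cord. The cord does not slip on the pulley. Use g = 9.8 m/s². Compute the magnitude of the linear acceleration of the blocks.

I = ½MR² = (1/2)(11.8)(0.377)² = 0.8386 kg·m².
Heavier block: m₁g − T₁ = m₁a. Lighter block: T₂ − m₂g = m₂a.
Pulley: (T₁ − T₂)R = Iα = I(a/R), so T₁ − T₂ = (I/R²)a = (1/2)M_p a = 5.900·a.
Adding the three: (m₁ − m₂)g = (m₁ + m₂ + 5.900)a, so a = (5.94 − 3.43)(9.8)/(5.94 + 3.43 + 5.900) = 1.611 m/s².

a ≈ 1.61 m/s²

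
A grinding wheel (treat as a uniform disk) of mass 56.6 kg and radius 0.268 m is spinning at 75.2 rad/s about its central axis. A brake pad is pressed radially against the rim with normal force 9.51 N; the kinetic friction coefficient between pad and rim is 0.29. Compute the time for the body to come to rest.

I = ½MR² = (1/2)(56.6)(0.268)² = 2.033 kg·m².
Friction force f = μN = (0.29)(9.51) = 2.758 N at the rim; torque magnitude τ = fR = 0.7391 N·m, opposing ω.
|α| = τ/I = 0.7391/2.033 = 0.3636 rad/s² (deceleration).
0 = ω₀ − |α|t ⇒ t = ω₀/|α| = 75.2/0.3636 = 206.8 s.

t ≈ 207 s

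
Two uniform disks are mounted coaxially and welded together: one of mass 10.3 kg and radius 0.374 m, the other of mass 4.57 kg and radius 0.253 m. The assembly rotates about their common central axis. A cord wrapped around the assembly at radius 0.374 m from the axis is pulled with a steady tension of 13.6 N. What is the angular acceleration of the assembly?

I = ½M₁R₁² + ½M₂R₂² = ½(10.3)(0.374)² + ½(4.57)(0.253)² = 0.8666 kg·m².
τ = F r = (13.6)(0.374) = 5.086 N·m.
α = τ/I = 5.086/0.8666 = 5.869 rad/s².

α ≈ 5.87 rad/s²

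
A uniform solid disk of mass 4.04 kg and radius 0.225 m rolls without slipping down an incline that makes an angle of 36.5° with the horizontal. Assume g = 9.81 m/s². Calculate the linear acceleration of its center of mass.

Translation along the incline: Mg sinθ − f = Ma.
Rotation about the center: fR = Iα with I = ½MR². No-slip gives a = αR, so f = (I/R²)a = (1/2)M a.
Substituting: Mg sinθ = (1 + 0.5000)Ma, so a = g sinθ/(1 + 0.5000) = (9.81) sin 36.5° / 1.500 = 3.890 m/s².

a ≈ 3.89 m/s²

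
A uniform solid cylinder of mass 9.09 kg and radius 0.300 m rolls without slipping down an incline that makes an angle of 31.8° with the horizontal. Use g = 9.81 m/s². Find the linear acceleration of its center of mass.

a ≈ 3.45 m/s²

Translation along the incline: Mg sinθ − f = Ma.
Rotation about the center: fR = Iα with I = ½MR². No-slip gives a = αR, so f = (I/R²)a = (1/2)M a.
Substituting: Mg sinθ = (1 + 0.5000)Ma, so a = g sinθ/(1 + 0.5000) = (9.81) sin 31.8° / 1.500 = 3.446 m/s².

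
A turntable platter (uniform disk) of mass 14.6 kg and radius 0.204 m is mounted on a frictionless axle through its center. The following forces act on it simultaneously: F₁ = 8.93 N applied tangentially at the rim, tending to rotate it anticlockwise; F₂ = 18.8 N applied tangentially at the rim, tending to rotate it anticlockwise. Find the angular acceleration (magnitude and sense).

α ≈ 18.6 rad/s², anticlockwise

I = ½MR² = (1/2)(14.6)(0.204)² = 0.3038 kg·m².
Taking anticlockwise as positive: τ₁ = +(8.93)(0.204) = +1.822 N·m; τ₂ = +(18.8)(0.204) = +3.835 N·m.
Net torque τ = 5.657 N·m.
α = τ/I = 5.657/0.3038 = 18.62 rad/s².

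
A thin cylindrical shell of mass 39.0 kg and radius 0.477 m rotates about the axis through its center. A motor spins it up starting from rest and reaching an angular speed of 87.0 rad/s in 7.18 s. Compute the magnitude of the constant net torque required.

I = MR² = (39.0)(0.477)² = 8.874 kg·m².
α = Δω/Δt = (87.0 − 0)/7.18 = 12.12 rad/s².
τ = Iα = (8.874)(12.12) = 107.5 N·m.

τ ≈ 108 N·m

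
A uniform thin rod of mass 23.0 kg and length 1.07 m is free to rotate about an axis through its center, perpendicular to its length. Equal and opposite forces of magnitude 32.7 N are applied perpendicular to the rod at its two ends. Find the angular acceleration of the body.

I = (1/12)ML² = (1/12)(23.0)(1.07)² = 2.194 kg·m².
The couple gives τ = F·(L/2) + F·(L/2) = F L = (32.7)(1.07) = 34.99 N·m.
From τ = Iα: α = 34.99/2.194 = 15.94 rad/s².

α ≈ 15.9 rad/s²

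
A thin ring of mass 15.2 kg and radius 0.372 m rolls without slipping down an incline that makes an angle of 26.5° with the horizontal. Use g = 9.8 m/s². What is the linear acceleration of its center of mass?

a ≈ 2.19 m/s²

Translation along the incline: Mg sinθ − f = Ma.
Rotation about the center: fR = Iα with I = MR². No-slip gives a = αR, so f = (I/R²)a = M a.
Substituting: Mg sinθ = (1 + 1.000)Ma, so a = g sinθ/(1 + 1.000) = (9.8) sin 26.5° / 2.000 = 2.186 m/s².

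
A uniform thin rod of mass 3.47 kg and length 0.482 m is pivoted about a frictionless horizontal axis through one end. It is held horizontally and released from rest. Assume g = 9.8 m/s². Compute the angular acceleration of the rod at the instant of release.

About the pivot, I = (1/3)ML² = (1/3)(3.47)(0.482)² = 0.2687 kg·m².
The weight acts at the center, a distance L/2 = 0.2410 m from the pivot; τ = Mg(L/2) = 8.195 N·m.
α = τ/I = 8.195/0.2687 = 30.50 rad/s².

α ≈ 30.5 rad/s²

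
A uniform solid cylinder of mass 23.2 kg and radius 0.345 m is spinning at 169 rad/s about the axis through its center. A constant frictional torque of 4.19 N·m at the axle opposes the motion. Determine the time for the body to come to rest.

I = ½MR² = (1/2)(23.2)(0.345)² = 1.381 kg·m².
The net torque has magnitude 4.19 N·m, opposing ω.
|α| = τ/I = 4.190/1.381 = 3.035 rad/s² (deceleration).
0 = ω₀ − |α|t ⇒ t = ω₀/|α| = 169/3.035 = 55.69 s.

t ≈ 55.7 s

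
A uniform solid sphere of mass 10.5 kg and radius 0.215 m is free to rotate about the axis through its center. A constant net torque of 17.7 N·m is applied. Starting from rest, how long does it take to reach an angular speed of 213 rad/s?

I = (2/5)MR² = (2/5)(10.5)(0.215)² = 0.1941 kg·m².
α = τ/I = 17.7/0.1941 = 91.17 rad/s².
ω = αt ⇒ t = ω/α = 213/91.17 = 2.336 s.

t ≈ 2.34 s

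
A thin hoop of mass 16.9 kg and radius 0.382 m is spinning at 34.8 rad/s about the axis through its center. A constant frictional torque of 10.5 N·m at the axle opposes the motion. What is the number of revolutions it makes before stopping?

I = MR² = (16.9)(0.382)² = 2.466 kg·m².
The net torque has magnitude 10.5 N·m, opposing ω.
|α| = τ/I = 10.50/2.466 = 4.258 rad/s² (deceleration).
ω² = ω₀² − 2|α|θ with ω = 0 ⇒ θ = ω₀²/(2|α|) = 142.2 rad = 22.63 rev.

≈ 22.6 revolutions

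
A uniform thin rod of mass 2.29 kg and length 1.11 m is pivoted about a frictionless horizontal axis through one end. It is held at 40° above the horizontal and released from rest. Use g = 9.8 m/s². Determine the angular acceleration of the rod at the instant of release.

α ≈ 10.1 rad/s²

About the pivot, I = (1/3)ML² = (1/3)(2.29)(1.11)² = 0.9405 kg·m².
The weight acts at the center, a distance L/2 = 0.5550 m from the pivot; τ = Mg(L/2) cos 40° = 9.541 N·m.
α = τ/I = 9.541/0.9405 = 10.14 rad/s².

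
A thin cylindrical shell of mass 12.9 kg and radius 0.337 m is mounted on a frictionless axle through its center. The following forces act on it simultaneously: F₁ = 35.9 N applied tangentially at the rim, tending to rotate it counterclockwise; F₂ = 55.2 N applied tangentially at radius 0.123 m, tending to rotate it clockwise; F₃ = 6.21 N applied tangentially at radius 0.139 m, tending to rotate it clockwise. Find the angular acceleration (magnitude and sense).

I = MR² = (12.9)(0.337)² = 1.465 kg·m².
Taking counterclockwise as positive: τ₁ = +(35.9)(0.337) = +12.10 N·m; τ₂ = −(55.2)(0.123) = −6.790 N·m; τ₃ = −(6.21)(0.139) = −0.8632 N·m.
Net torque τ = 4.446 N·m.
α = τ/I = 4.446/1.465 = 3.034 rad/s².

α ≈ 3.03 rad/s², counterclockwise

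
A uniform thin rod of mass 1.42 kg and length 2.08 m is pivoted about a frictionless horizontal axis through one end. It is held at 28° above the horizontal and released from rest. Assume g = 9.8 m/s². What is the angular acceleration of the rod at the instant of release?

About the pivot, I = (1/3)ML² = (1/3)(1.42)(2.08)² = 2.048 kg·m².
The weight acts at the center, a distance L/2 = 1.040 m from the pivot; τ = Mg(L/2) cos 28° = 12.78 N·m.
α = τ/I = 12.78/2.048 = 6.240 rad/s².
(Equivalently α = (3g/(2L)) cos 28° = 6.240 rad/s².)

α ≈ 6.24 rad/s²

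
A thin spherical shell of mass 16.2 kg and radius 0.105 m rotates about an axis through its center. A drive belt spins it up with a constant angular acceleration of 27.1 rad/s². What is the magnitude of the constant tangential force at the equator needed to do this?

I = (2/3)MR² = (2/3)(16.2)(0.105)² = 0.1191 kg·m².
The required torque is τ = Iα = (0.1191)(27.10) = 3.227 N·m.
A tangential force at the equator gives τ = FR, so F = τ/R = 3.227/0.105 = 30.73 N.

F ≈ 30.7 N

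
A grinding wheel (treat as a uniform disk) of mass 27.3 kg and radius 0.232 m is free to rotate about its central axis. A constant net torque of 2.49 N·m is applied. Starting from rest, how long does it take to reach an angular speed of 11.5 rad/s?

I = ½MR² = (1/2)(27.3)(0.232)² = 0.7347 kg·m².
α = τ/I = 2.49/0.7347 = 3.389 rad/s².
ω = αt ⇒ t = ω/α = 11.5/3.389 = 3.393 s.

t ≈ 3.39 s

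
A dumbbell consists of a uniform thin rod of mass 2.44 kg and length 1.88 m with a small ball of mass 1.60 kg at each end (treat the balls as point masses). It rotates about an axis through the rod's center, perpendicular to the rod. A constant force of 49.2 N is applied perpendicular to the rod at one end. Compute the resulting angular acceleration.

I_rod = (1/12)ML² = (1/12)(2.44)(1.88)² = 0.7187 kg·m².
I_balls = 2·m·(L/2)² = 2(1.60)(0.9400)² = 2.828 kg·m².
Total I = 3.546 kg·m².
τ = F·(L/2) = (49.2)(0.940) = 46.25 N·m.
α = τ/I = 46.25/3.546 = 13.04 rad/s².

α ≈ 13.0 rad/s²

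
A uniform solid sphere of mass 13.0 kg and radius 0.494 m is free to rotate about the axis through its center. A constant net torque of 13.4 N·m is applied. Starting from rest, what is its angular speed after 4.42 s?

ω ≈ 46.7 rad/s

I = (2/5)MR² = (2/5)(13.0)(0.494)² = 1.269 kg·m².
α = τ/I = 13.4/1.269 = 10.56 rad/s².
ω = ω₀ + αt = 0 + (10.56)(4.42) = 46.67 rad/s.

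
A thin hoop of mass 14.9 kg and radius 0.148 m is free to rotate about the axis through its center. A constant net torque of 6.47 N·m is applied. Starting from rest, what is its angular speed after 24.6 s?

ω ≈ 488 rad/s

I = MR² = (14.9)(0.148)² = 0.3264 kg·m².
α = τ/I = 6.47/0.3264 = 19.82 rad/s².
ω = ω₀ + αt = 0 + (19.82)(24.6) = 487.7 rad/s.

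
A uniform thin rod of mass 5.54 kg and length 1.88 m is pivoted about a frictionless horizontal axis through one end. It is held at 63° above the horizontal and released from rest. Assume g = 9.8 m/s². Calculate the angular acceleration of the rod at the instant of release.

α ≈ 3.55 rad/s²

About the pivot, I = (1/3)ML² = (1/3)(5.54)(1.88)² = 6.527 kg·m².
The weight acts at the center, a distance L/2 = 0.9400 m from the pivot; τ = Mg(L/2) cos 63° = 23.17 N·m.
α = τ/I = 23.17/6.527 = 3.550 rad/s².
(Equivalently α = (3g/(2L)) cos 63° = 3.550 rad/s².)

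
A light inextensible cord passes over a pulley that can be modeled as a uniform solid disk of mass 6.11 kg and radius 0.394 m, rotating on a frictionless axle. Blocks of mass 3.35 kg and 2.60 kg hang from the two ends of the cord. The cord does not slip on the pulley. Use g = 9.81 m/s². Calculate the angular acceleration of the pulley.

α ≈ 2.07 rad/s²

I = ½MR² = (1/2)(6.11)(0.394)² = 0.4742 kg·m².
Heavier block: m₁g − T₁ = m₁a. Lighter block: T₂ − m₂g = m₂a.
Pulley: (T₁ − T₂)R = Iα = I(a/R), so T₁ − T₂ = (I/R²)a = (1/2)M_p a = 3.055·a.
Adding the three: (m₁ − m₂)g = (m₁ + m₂ + 3.055)a, so a = (3.35 − 2.60)(9.81)/(3.35 + 2.60 + 3.055) = 0.8170 m/s².
α = a/R = 0.8170/0.394 = 2.074 rad/s².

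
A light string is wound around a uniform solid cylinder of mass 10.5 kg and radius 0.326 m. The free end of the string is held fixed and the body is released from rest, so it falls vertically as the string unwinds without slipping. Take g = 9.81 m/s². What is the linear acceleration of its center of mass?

a ≈ 6.54 m/s²

Translation: Mg − T = Ma. Rotation about the center: TR = Iα with I = ½MR².
With a = αR: T = (I/R²)a = (1/2)M a, so Mg = (1 + 0.5000)Ma.
a = g/(1 + 0.5000) = 9.81/1.500 = 6.540 m/s².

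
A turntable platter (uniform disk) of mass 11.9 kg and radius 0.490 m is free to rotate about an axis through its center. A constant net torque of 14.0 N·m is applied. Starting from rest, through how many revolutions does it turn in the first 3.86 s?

≈ 11.6 revolutions

I = ½MR² = (1/2)(11.9)(0.490)² = 1.429 kg·m².
α = τ/I = 14.0/1.429 = 9.800 rad/s².
θ = ½αt² = ½(9.800)(3.86)² = 73.01 rad.
Revolutions = θ/(2π) = 11.62.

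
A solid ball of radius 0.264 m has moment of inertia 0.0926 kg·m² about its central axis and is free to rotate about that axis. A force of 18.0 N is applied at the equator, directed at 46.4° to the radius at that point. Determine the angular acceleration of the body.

Only the tangential component produces torque: τ = F R sinθ = (18.0)(0.264) sin 46.4° = 3.441 N·m.
Newton's second law for rotation, τ = Iα, gives α = τ/I = 3.441/0.09260 = 37.16 rad/s².

α ≈ 37.2 rad/s²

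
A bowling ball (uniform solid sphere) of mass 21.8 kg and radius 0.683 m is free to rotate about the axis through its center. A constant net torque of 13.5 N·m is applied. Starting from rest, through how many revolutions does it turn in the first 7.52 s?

≈ 14.9 revolutions

I = (2/5)MR² = (2/5)(21.8)(0.683)² = 4.068 kg·m².
α = τ/I = 13.5/4.068 = 3.319 rad/s².
θ = ½αt² = ½(3.319)(7.52)² = 93.84 rad.
Revolutions = θ/(2π) = 14.93.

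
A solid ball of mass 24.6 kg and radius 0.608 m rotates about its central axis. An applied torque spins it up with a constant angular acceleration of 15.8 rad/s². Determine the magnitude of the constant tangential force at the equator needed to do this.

I = (2/5)MR² = (2/5)(24.6)(0.608)² = 3.637 kg·m².
The required torque is τ = Iα = (3.637)(15.80) = 57.47 N·m.
A tangential force at the equator gives τ = FR, so F = τ/R = 57.47/0.608 = 94.53 N.

F ≈ 94.5 N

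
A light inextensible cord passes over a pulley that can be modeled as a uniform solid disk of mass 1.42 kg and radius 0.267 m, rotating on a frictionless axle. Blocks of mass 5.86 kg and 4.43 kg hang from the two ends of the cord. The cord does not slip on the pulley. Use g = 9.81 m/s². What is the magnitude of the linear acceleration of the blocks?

I = ½MR² = (1/2)(1.42)(0.267)² = 0.05062 kg·m².
Heavier block: m₁g − T₁ = m₁a. Lighter block: T₂ − m₂g = m₂a.
Pulley: (T₁ − T₂)R = Iα = I(a/R), so T₁ − T₂ = (I/R²)a = (1/2)M_p a = 0.7100·a.
Adding the three: (m₁ − m₂)g = (m₁ + m₂ + 0.7100)a, so a = (5.86 − 4.43)(9.81)/(5.86 + 4.43 + 0.7100) = 1.275 m/s².

a ≈ 1.28 m/s²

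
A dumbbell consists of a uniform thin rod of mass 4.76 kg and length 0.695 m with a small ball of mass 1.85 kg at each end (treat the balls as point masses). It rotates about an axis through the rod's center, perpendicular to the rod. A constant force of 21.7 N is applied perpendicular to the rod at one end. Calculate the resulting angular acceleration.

α ≈ 11.8 rad/s²

I_rod = (1/12)ML² = (1/12)(4.76)(0.695)² = 0.1916 kg·m².
I_balls = 2·m·(L/2)² = 2(1.85)(0.3475)² = 0.4468 kg·m².
Total I = 0.6384 kg·m².
τ = F·(L/2) = (21.7)(0.347) = 7.541 N·m.
α = τ/I = 7.541/0.6384 = 11.81 rad/s².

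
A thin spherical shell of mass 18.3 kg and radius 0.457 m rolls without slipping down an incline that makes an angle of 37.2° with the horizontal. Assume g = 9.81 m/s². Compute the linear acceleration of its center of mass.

a ≈ 3.56 m/s²

Translation along the incline: Mg sinθ − f = Ma.
Rotation about the center: fR = Iα with I = (2/3)MR². No-slip gives a = αR, so f = (I/R²)a = (2/3)M a.
Substituting: Mg sinθ = (1 + 0.6667)Ma, so a = g sinθ/(1 + 0.6667) = (9.81) sin 37.2° / 1.667 = 3.559 m/s².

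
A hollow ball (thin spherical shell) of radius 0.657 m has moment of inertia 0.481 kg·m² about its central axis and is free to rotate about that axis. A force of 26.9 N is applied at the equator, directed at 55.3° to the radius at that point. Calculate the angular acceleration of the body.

α ≈ 30.2 rad/s²

Only the tangential component produces torque: τ = F R sinθ = (26.9)(0.657) sin 55.3° = 14.53 N·m.
From τ = Iα: α = 14.53/0.4810 = 30.21 rad/s².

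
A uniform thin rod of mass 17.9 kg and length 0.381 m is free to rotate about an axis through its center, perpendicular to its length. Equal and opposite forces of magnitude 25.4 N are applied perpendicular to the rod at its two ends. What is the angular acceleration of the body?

α ≈ 44.7 rad/s²

I = (1/12)ML² = (1/12)(17.9)(0.381)² = 0.2165 kg·m².
The couple gives τ = F·(L/2) + F·(L/2) = F L = (25.4)(0.381) = 9.677 N·m.
Newton's second law for rotation, τ = Iα, gives α = τ/I = 9.677/0.2165 = 44.69 rad/s².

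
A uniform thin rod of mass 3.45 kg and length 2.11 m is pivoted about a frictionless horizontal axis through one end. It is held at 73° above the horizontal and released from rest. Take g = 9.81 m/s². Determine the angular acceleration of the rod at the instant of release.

α ≈ 2.04 rad/s²

About the pivot, I = (1/3)ML² = (1/3)(3.45)(2.11)² = 5.120 kg·m².
The weight acts at the center, a distance L/2 = 1.055 m from the pivot; τ = Mg(L/2) cos 73° = 10.44 N·m.
α = τ/I = 10.44/5.120 = 2.039 rad/s².
(Equivalently α = (3g/(2L)) cos 73° = 2.039 rad/s².)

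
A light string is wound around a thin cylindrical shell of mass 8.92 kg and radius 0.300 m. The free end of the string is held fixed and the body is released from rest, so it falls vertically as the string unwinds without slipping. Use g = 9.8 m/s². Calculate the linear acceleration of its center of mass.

Translation: Mg − T = Ma. Rotation about the center: TR = Iα with I = MR².
With a = αR: T = (I/R²)a = M a, so Mg = (1 + 1.000)Ma.
a = g/(1 + 1.000) = 9.8/2.000 = 4.900 m/s².

a ≈ 4.90 m/s²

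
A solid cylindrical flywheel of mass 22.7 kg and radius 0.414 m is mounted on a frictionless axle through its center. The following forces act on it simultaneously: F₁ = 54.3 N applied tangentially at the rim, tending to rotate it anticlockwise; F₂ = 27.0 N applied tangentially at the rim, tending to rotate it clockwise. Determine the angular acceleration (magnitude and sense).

I = ½MR² = (1/2)(22.7)(0.414)² = 1.945 kg·m².
Taking anticlockwise as positive: τ₁ = +(54.3)(0.414) = +22.48 N·m; τ₂ = −(27.0)(0.414) = −11.18 N·m.
Net torque τ = 11.30 N·m.
α = τ/I = 11.30/1.945 = 5.810 rad/s².

α ≈ 5.81 rad/s², anticlockwise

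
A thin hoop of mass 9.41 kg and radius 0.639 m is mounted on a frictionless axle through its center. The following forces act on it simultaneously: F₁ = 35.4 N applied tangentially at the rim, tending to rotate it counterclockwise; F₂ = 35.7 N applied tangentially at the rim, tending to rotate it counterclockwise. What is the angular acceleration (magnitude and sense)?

α ≈ 11.8 rad/s², counterclockwise

I = MR² = (9.41)(0.639)² = 3.842 kg·m².
Taking counterclockwise as positive: τ₁ = +(35.4)(0.639) = +22.62 N·m; τ₂ = +(35.7)(0.639) = +22.81 N·m.
Net torque τ = 45.43 N·m.
α = τ/I = 45.43/3.842 = 11.82 rad/s².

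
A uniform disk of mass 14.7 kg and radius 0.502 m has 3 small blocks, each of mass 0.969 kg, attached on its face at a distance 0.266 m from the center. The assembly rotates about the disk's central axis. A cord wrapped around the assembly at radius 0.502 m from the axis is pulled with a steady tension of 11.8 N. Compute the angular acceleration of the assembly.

α ≈ 2.88 rad/s²

I_disk = ½MR² = ½(14.7)(0.502)² = 1.852 kg·m².
I_blocks = 3·m·r² = 3(0.969)(0.266)² = 0.2057 kg·m².
Total I = 2.058 kg·m².
τ = F r = (11.8)(0.502) = 5.924 N·m.
α = τ/I = 5.924/2.058 = 2.878 rad/s².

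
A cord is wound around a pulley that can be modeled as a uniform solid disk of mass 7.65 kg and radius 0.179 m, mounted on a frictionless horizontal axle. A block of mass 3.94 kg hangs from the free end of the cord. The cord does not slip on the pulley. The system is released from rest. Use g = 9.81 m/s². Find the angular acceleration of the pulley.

α ≈ 27.8 rad/s²

I = ½MR² = (1/2)(7.65)(0.179)² = 0.1226 kg·m².
Block: mg − T = ma. Pulley: TR = Iα. No-slip: a = αR, so T = (I/R²)a = 3.825·a.
Then mg = (m + 3.825)a, so a = (3.94)(9.81)/(3.94 + 3.825) = 4.978 m/s².
α = a/R = 4.978/0.179 = 27.81 rad/s².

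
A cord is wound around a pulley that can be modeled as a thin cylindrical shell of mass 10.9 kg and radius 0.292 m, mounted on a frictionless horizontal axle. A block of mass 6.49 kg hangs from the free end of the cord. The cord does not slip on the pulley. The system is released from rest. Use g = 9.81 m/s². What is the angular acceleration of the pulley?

α ≈ 12.5 rad/s²

I = MR² = (10.9)(0.292)² = 0.9294 kg·m².
Block: mg − T = ma. Pulley: TR = Iα. No-slip: a = αR, so T = (I/R²)a = 10.90·a.
Then mg = (m + 10.90)a, so a = (6.49)(9.81)/(6.49 + 10.90) = 3.661 m/s².
α = a/R = 3.661/0.292 = 12.54 rad/s².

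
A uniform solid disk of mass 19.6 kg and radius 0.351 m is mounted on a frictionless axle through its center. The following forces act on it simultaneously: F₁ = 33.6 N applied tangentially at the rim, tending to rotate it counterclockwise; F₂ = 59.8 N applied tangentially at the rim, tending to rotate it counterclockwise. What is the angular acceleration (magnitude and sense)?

α ≈ 27.2 rad/s², counterclockwise

I = ½MR² = (1/2)(19.6)(0.351)² = 1.207 kg·m².
Taking counterclockwise as positive: τ₁ = +(33.6)(0.351) = +11.79 N·m; τ₂ = +(59.8)(0.351) = +20.99 N·m.
Net torque τ = 32.78 N·m.
α = τ/I = 32.78/1.207 = 27.15 rad/s².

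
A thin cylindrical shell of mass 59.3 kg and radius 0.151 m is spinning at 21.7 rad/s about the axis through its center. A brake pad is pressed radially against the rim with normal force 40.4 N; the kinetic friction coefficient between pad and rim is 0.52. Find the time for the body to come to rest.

t ≈ 9.25 s

I = MR² = (59.3)(0.151)² = 1.352 kg·m².
Friction force f = μN = (0.52)(40.4) = 21.01 N at the rim; torque magnitude τ = fR = 3.172 N·m, opposing ω.
|α| = τ/I = 3.172/1.352 = 2.346 rad/s² (deceleration).
0 = ω₀ − |α|t ⇒ t = ω₀/|α| = 21.7/2.346 = 9.249 s.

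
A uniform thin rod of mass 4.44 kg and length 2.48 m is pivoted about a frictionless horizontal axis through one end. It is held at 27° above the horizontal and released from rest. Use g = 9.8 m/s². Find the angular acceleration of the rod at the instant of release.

α ≈ 5.28 rad/s²

About the pivot, I = (1/3)ML² = (1/3)(4.44)(2.48)² = 9.103 kg·m².
The weight acts at the center, a distance L/2 = 1.240 m from the pivot; τ = Mg(L/2) cos 27° = 48.07 N·m.
α = τ/I = 48.07/9.103 = 5.281 rad/s².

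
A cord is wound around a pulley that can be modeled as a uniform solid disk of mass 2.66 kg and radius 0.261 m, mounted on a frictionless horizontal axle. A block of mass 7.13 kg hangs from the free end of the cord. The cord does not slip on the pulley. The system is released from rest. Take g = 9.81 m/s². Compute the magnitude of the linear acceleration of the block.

a ≈ 8.27 m/s²

I = ½MR² = (1/2)(2.66)(0.261)² = 0.09060 kg·m².
Block: mg − T = ma. Pulley: TR = Iα. No-slip: a = αR, so T = (I/R²)a = 1.330·a.
Then mg = (m + 1.330)a, so a = (7.13)(9.81)/(7.13 + 1.330) = 8.268 m/s².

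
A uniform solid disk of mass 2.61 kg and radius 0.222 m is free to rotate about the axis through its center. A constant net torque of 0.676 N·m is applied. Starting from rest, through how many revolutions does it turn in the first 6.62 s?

I = ½MR² = (1/2)(2.61)(0.222)² = 0.06432 kg·m².
α = τ/I = 0.676/0.06432 = 10.51 rad/s².
θ = ½αt² = ½(10.51)(6.62)² = 230.3 rad.
Revolutions = θ/(2π) = 36.66.

≈ 36.7 revolutions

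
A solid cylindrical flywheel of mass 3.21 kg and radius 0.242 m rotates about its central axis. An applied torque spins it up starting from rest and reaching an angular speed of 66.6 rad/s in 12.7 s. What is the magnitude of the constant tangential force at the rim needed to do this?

I = ½MR² = (1/2)(3.21)(0.242)² = 0.09400 kg·m².
α = Δω/Δt = (66.6 − 0)/12.7 = 5.244 rad/s².
The required torque is τ = Iα = (0.09400)(5.244) = 0.4929 N·m.
A tangential force at the rim gives τ = FR, so F = τ/R = 0.4929/0.242 = 2.037 N.

F ≈ 2.04 N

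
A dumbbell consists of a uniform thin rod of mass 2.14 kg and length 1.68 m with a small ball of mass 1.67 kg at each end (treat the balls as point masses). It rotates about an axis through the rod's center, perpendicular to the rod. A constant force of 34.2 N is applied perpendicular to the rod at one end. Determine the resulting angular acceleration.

α ≈ 10.0 rad/s²

I_rod = (1/12)ML² = (1/12)(2.14)(1.68)² = 0.5033 kg·m².
I_balls = 2·m·(L/2)² = 2(1.67)(0.8400)² = 2.357 kg·m².
Total I = 2.860 kg·m².
τ = F·(L/2) = (34.2)(0.840) = 28.73 N·m.
α = τ/I = 28.73/2.860 = 10.04 rad/s².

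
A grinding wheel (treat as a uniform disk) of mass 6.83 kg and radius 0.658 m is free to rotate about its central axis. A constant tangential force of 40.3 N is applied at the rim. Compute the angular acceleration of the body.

α ≈ 17.9 rad/s²

I = ½MR² = (1/2)(6.83)(0.658)² = 1.479 kg·m².
τ = F R = (40.3)(0.658) = 26.52 N·m.
Newton's second law for rotation, τ = Iα, gives α = τ/I = 26.52/1.479 = 17.93 rad/s².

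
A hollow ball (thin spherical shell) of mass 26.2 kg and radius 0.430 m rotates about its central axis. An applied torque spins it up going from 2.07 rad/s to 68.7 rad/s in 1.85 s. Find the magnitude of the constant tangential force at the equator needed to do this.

I = (2/3)MR² = (2/3)(26.2)(0.430)² = 3.230 kg·m².
α = Δω/Δt = (68.7 − 2.07)/1.85 = 36.02 rad/s².
The required torque is τ = Iα = (3.230)(36.02) = 116.3 N·m.
A tangential force at the equator gives τ = FR, so F = τ/R = 116.3/0.430 = 270.5 N.

F ≈ 271 N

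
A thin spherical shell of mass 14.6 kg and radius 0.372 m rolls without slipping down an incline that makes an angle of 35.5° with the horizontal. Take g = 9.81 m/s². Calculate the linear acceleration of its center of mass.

a ≈ 3.42 m/s²

Translation along the incline: Mg sinθ − f = Ma.
Rotation about the center: fR = Iα with I = (2/3)MR². No-slip gives a = αR, so f = (I/R²)a = (2/3)M a.
Substituting: Mg sinθ = (1 + 0.6667)Ma, so a = g sinθ/(1 + 0.6667) = (9.81) sin 35.5° / 1.667 = 3.418 m/s².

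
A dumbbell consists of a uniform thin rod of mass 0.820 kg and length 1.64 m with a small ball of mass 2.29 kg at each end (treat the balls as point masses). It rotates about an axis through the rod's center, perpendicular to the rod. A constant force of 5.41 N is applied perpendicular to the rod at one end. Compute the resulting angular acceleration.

I_rod = (1/12)ML² = (1/12)(0.820)(1.64)² = 0.1838 kg·m².
I_balls = 2·m·(L/2)² = 2(2.29)(0.8200)² = 3.080 kg·m².
Total I = 3.263 kg·m².
τ = F·(L/2) = (5.41)(0.820) = 4.436 N·m.
α = τ/I = 4.436/3.263 = 1.359 rad/s².

α ≈ 1.36 rad/s²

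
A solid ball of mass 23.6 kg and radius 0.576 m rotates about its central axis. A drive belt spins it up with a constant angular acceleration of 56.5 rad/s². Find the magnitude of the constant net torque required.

I = (2/5)MR² = (2/5)(23.6)(0.576)² = 3.132 kg·m².
τ = Iα = (3.132)(56.50) = 177.0 N·m.

τ ≈ 177 N·m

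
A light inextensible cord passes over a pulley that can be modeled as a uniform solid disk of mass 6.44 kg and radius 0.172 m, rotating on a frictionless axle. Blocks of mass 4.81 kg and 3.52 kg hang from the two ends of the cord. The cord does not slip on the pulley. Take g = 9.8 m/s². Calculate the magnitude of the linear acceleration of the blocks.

a ≈ 1.09 m/s²

I = ½MR² = (1/2)(6.44)(0.172)² = 0.09526 kg·m².
Heavier block: m₁g − T₁ = m₁a. Lighter block: T₂ − m₂g = m₂a.
Pulley: (T₁ − T₂)R = Iα = I(a/R), so T₁ − T₂ = (I/R²)a = (1/2)M_p a = 3.220·a.
Adding the three: (m₁ − m₂)g = (m₁ + m₂ + 3.220)a, so a = (4.81 − 3.52)(9.8)/(4.81 + 3.52 + 3.220) = 1.095 m/s².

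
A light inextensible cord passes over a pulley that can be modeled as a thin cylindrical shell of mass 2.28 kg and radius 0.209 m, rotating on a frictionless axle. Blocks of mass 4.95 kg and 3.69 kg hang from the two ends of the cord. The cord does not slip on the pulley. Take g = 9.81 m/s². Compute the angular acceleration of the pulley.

α ≈ 5.42 rad/s²

I = MR² = (2.28)(0.209)² = 0.09959 kg·m².
Heavier block: m₁g − T₁ = m₁a. Lighter block: T₂ − m₂g = m₂a.
Pulley: (T₁ − T₂)R = Iα = I(a/R), so T₁ − T₂ = (I/R²)a = 1·M_p a = 2.280·a.
Adding the three: (m₁ − m₂)g = (m₁ + m₂ + 2.280)a, so a = (4.95 − 3.69)(9.81)/(4.95 + 3.69 + 2.280) = 1.132 m/s².
α = a/R = 1.132/0.209 = 5.416 rad/s².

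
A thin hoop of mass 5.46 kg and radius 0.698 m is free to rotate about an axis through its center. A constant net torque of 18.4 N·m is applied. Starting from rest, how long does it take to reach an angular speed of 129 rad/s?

t ≈ 18.6 s

I = MR² = (5.46)(0.698)² = 2.660 kg·m².
α = τ/I = 18.4/2.660 = 6.917 rad/s².
ω = αt ⇒ t = ω/α = 129/6.917 = 18.65 s.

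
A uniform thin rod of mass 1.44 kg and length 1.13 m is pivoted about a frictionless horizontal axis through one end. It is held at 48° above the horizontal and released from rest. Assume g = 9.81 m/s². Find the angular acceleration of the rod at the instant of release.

About the pivot, I = (1/3)ML² = (1/3)(1.44)(1.13)² = 0.6129 kg·m².
The weight acts at the center, a distance L/2 = 0.5650 m from the pivot; τ = Mg(L/2) cos 48° = 5.341 N·m.
α = τ/I = 5.341/0.6129 = 8.714 rad/s².

α ≈ 8.71 rad/s²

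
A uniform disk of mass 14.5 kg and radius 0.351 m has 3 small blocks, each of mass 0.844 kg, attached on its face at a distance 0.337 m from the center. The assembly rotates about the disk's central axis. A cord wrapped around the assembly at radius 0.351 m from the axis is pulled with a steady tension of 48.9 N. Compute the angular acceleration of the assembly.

I_disk = ½MR² = ½(14.5)(0.351)² = 0.8932 kg·m².
I_blocks = 3·m·r² = 3(0.844)(0.337)² = 0.2876 kg·m².
Total I = 1.181 kg·m².
τ = F r = (48.9)(0.351) = 17.16 N·m.
α = τ/I = 17.16/1.181 = 14.54 rad/s².

α ≈ 14.5 rad/s²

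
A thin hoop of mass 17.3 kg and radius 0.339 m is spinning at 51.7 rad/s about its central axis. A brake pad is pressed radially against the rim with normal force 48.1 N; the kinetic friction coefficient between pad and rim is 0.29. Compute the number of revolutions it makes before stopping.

≈ 89.4 revolutions

I = MR² = (17.3)(0.339)² = 1.988 kg·m².
Friction force f = μN = (0.29)(48.1) = 13.95 N at the rim; torque magnitude τ = fR = 4.729 N·m, opposing ω.
|α| = τ/I = 4.729/1.988 = 2.378 rad/s² (deceleration).
ω² = ω₀² − 2|α|θ with ω = 0 ⇒ θ = ω₀²/(2|α|) = 561.9 rad = 89.43 rev.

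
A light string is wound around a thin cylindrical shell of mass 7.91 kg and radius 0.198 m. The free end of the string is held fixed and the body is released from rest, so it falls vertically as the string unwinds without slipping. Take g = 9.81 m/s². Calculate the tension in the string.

T ≈ 38.8 N

Translation: Mg − T = Ma. Rotation about the center: TR = Iα with I = MR².
With a = αR: T = (I/R²)a = M a, so Mg = (1 + 1.000)Ma.
a = g/(1 + 1.000) = 9.81/2.000 = 4.905 m/s².
T = 1.000·M·a = (1.000)(7.91)(4.905) = 38.80 N.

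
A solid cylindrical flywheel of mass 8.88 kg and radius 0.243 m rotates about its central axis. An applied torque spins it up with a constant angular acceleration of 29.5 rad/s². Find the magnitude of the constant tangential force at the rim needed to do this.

F ≈ 31.8 N

I = ½MR² = (1/2)(8.88)(0.243)² = 0.2622 kg·m².
The required torque is τ = Iα = (0.2622)(29.50) = 7.734 N·m.
A tangential force at the rim gives τ = FR, so F = τ/R = 7.734/0.243 = 31.83 N.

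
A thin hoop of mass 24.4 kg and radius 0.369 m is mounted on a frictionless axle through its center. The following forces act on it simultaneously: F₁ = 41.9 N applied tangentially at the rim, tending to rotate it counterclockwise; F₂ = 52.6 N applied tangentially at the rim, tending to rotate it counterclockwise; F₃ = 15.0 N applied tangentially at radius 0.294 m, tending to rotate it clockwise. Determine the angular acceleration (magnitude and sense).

α ≈ 9.17 rad/s², counterclockwise

I = MR² = (24.4)(0.369)² = 3.322 kg·m².
Taking counterclockwise as positive: τ₁ = +(41.9)(0.369) = +15.46 N·m; τ₂ = +(52.6)(0.369) = +19.41 N·m; τ₃ = −(15.0)(0.294) = −4.410 N·m.
Net torque τ = 30.46 N·m.
α = τ/I = 30.46/3.322 = 9.168 rad/s².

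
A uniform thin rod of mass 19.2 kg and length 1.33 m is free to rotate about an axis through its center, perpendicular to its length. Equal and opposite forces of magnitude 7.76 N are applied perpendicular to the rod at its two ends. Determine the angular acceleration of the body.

α ≈ 3.65 rad/s²

I = (1/12)ML² = (1/12)(19.2)(1.33)² = 2.830 kg·m².
The couple gives τ = F·(L/2) + F·(L/2) = F L = (7.76)(1.33) = 10.32 N·m.
Newton's second law for rotation, τ = Iα, gives α = τ/I = 10.32/2.830 = 3.647 rad/s².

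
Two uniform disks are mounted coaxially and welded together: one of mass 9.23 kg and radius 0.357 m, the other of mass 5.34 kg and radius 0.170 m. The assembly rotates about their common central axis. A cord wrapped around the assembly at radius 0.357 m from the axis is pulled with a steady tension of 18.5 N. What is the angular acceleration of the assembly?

α ≈ 9.93 rad/s²

I = ½M₁R₁² + ½M₂R₂² = ½(9.23)(0.357)² + ½(5.34)(0.170)² = 0.6653 kg·m².
τ = F r = (18.5)(0.357) = 6.604 N·m.
α = τ/I = 6.604/0.6653 = 9.927 rad/s².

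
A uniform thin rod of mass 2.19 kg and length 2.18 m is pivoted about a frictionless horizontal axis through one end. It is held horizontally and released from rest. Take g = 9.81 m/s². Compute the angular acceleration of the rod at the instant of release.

α ≈ 6.75 rad/s²

About the pivot, I = (1/3)ML² = (1/3)(2.19)(2.18)² = 3.469 kg·m².
The weight acts at the center, a distance L/2 = 1.090 m from the pivot; τ = Mg(L/2) = 23.42 N·m.
α = τ/I = 23.42/3.469 = 6.750 rad/s².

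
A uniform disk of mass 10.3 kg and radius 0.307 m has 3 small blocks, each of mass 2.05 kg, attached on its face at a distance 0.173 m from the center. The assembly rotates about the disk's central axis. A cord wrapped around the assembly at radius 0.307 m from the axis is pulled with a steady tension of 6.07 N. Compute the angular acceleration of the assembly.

I_disk = ½MR² = ½(10.3)(0.307)² = 0.4854 kg·m².
I_blocks = 3·m·r² = 3(2.05)(0.173)² = 0.1841 kg·m².
Total I = 0.6694 kg·m².
τ = F r = (6.07)(0.307) = 1.863 N·m.
α = τ/I = 1.863/0.6694 = 2.784 rad/s².

α ≈ 2.78 rad/s²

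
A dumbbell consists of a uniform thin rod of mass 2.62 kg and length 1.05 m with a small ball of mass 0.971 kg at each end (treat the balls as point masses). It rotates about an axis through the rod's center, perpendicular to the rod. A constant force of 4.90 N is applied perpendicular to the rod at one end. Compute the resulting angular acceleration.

α ≈ 3.32 rad/s²

I_rod = (1/12)ML² = (1/12)(2.62)(1.05)² = 0.2407 kg·m².
I_balls = 2·m·(L/2)² = 2(0.971)(0.5250)² = 0.5353 kg·m².
Total I = 0.7760 kg·m².
τ = F·(L/2) = (4.90)(0.525) = 2.573 N·m.
α = τ/I = 2.573/0.7760 = 3.315 rad/s².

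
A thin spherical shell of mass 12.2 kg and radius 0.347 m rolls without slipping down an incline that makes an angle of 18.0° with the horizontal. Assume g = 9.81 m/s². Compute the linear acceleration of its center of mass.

a ≈ 1.82 m/s²

Translation along the incline: Mg sinθ − f = Ma.
Rotation about the center: fR = Iα with I = (2/3)MR². No-slip gives a = αR, so f = (I/R²)a = (2/3)M a.
Substituting: Mg sinθ = (1 + 0.6667)Ma, so a = g sinθ/(1 + 0.6667) = (9.81) sin 18.0° / 1.667 = 1.819 m/s².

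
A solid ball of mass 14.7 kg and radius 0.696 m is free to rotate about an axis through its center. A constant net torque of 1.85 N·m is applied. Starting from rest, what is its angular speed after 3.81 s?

I = (2/5)MR² = (2/5)(14.7)(0.696)² = 2.848 kg·m².
α = τ/I = 1.85/2.848 = 0.6495 rad/s².
ω = ω₀ + αt = 0 + (0.6495)(3.81) = 2.475 rad/s.

ω ≈ 2.47 rad/s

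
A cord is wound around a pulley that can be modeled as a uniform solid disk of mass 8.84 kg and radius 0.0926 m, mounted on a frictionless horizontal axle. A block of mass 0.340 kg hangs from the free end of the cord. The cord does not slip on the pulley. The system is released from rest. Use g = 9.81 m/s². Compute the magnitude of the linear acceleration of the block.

I = ½MR² = (1/2)(8.84)(0.0926)² = 0.03790 kg·m².
Block: mg − T = ma. Pulley: TR = Iα. No-slip: a = αR, so T = (I/R²)a = 4.420·a.
Then mg = (m + 4.420)a, so a = (0.340)(9.81)/(0.340 + 4.420) = 0.7007 m/s².

a ≈ 0.701 m/s²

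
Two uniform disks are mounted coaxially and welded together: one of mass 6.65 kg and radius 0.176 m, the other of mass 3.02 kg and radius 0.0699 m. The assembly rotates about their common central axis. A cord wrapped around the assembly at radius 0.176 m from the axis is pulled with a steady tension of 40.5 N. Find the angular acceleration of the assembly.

I = ½M₁R₁² + ½M₂R₂² = ½(6.65)(0.176)² + ½(3.02)(0.0699)² = 0.1104 kg·m².
τ = F r = (40.5)(0.176) = 7.128 N·m.
α = τ/I = 7.128/0.1104 = 64.58 rad/s².

α ≈ 64.6 rad/s²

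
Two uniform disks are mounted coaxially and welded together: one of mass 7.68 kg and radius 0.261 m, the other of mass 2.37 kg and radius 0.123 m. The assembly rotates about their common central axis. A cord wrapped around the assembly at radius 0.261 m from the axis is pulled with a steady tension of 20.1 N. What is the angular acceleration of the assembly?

α ≈ 18.8 rad/s²

I = ½M₁R₁² + ½M₂R₂² = ½(7.68)(0.261)² + ½(2.37)(0.123)² = 0.2795 kg·m².
τ = F r = (20.1)(0.261) = 5.246 N·m.
α = τ/I = 5.246/0.2795 = 18.77 rad/s².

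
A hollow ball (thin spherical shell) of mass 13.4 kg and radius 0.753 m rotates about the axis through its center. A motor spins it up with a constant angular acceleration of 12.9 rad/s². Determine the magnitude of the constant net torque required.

τ ≈ 65.3 N·m

I = (2/3)MR² = (2/3)(13.4)(0.753)² = 5.065 kg·m².
τ = Iα = (5.065)(12.90) = 65.34 N·m.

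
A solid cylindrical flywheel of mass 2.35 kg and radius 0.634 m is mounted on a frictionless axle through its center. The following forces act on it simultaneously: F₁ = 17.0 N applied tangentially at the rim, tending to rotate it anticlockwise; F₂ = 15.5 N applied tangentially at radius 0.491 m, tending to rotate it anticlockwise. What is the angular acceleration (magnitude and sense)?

α ≈ 38.9 rad/s², anticlockwise

I = ½MR² = (1/2)(2.35)(0.634)² = 0.4723 kg·m².
Taking anticlockwise as positive: τ₁ = +(17.0)(0.634) = +10.78 N·m; τ₂ = +(15.5)(0.491) = +7.611 N·m.
Net torque τ = 18.39 N·m.
α = τ/I = 18.39/0.4723 = 38.93 rad/s².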